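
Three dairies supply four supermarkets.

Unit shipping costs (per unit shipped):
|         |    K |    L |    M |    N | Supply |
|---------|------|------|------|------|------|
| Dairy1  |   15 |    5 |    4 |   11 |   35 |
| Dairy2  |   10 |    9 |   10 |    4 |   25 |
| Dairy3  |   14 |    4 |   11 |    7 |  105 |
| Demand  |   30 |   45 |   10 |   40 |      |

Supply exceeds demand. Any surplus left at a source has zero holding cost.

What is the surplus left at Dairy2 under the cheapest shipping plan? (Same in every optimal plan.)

0

Minimum-cost shipments:
  Dairy1→M: 10 × 4 = 40
  Dairy2→K: 25 × 10 = 250
  Dairy3→K: 5 × 14 = 70
  Dairy3→L: 45 × 4 = 180
  Dairy3→N: 40 × 7 = 280
Total cost = 820.
Dairy2 ships 25 of its 25, leaving 0.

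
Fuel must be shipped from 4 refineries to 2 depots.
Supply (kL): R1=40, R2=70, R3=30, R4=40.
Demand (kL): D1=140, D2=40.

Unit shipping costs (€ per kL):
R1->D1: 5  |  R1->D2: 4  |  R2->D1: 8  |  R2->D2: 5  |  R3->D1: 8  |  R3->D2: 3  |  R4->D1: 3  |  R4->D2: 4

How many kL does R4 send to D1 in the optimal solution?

40

Optimal shipments:
  R1–D1: 40 × €5 = €200
  R2–D1: 60 × €8 = €480
  R2–D2: 10 × €5 = €50
  R3–D2: 30 × €3 = €90
  R4–D1: 40 × €3 = €120
Total cost = €940.
So R4→D1 carries 40 kL.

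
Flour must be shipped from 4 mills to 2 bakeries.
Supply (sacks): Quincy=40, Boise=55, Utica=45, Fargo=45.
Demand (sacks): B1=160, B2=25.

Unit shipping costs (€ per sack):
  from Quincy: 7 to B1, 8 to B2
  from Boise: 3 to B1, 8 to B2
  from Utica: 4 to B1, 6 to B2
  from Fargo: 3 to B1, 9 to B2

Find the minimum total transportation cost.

785

One minimum-cost allocation:
  Quincy→B1: 15 sacks
  Quincy→B2: 25 sacks
  Boise→B1: 55 sacks
  Utica→B1: 45 sacks
  Fargo→B1: 45 sacks
Total cost = €785.
(Supply check: Quincy ships 40; Boise ships 55; Utica ships 45; Fargo ships 45.)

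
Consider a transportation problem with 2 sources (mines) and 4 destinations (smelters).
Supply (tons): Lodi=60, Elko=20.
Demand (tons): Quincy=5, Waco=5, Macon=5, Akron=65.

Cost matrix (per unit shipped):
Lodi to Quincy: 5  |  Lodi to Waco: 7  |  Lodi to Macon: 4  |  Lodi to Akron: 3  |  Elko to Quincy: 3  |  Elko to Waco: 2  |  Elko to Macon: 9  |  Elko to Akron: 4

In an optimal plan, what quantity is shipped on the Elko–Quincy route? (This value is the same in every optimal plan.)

5

Solving gives:
  Lodi to Macon: 5 × 4 = 20
  Lodi to Akron: 55 × 3 = 165
  Elko to Quincy: 5 × 3 = 15
  Elko to Waco: 5 × 2 = 10
  Elko to Akron: 10 × 4 = 40
Total cost = 250.
So Elko→Quincy carries 5 tons.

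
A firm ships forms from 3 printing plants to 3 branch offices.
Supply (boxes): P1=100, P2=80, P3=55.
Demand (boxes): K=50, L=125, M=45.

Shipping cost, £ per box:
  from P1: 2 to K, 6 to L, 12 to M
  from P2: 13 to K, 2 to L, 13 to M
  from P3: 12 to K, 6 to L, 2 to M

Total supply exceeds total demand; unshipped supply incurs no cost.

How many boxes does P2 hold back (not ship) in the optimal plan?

0

Minimum-cost shipments:
  P1–K: 50 boxes
  P1–L: 45 boxes
  P2–L: 80 boxes
  P3–M: 45 boxes
Total cost = £620.
P2 ships 80 of its 80, leaving 0.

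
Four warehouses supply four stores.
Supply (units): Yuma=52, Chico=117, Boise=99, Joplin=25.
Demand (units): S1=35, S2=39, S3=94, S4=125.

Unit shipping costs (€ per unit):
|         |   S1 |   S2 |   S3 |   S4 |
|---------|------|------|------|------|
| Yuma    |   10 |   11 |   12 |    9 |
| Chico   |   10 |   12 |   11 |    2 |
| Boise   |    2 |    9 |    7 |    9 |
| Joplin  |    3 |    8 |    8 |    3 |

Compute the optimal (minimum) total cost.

1497

Optimal allocation:
  Yuma->S2: 39 units
  Yuma->S3: 13 units
  Chico->S4: 117 units
  Boise->S1: 18 units
  Boise->S3: 81 units
  Joplin->S1: 17 units
  Joplin->S4: 8 units
Total cost = €1497.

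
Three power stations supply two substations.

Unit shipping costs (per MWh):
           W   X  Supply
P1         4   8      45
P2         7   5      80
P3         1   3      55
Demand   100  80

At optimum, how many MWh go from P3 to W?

55

The minimum-cost plan:
  P1->W: 45 × 4 = 180
  P2->X: 80 × 5 = 400
  P3->W: 55 × 1 = 55
Total cost = 635.
So P3→W carries 55 MWh.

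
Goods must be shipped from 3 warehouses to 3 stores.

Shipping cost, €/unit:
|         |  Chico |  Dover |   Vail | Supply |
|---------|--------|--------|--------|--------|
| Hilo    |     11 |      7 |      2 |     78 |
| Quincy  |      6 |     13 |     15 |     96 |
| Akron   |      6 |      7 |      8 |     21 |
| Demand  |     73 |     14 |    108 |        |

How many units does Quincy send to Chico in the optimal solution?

73

Optimal shipments:
  Hilo to Vail: 78 × €2 = €156
  Quincy to Chico: 73 × €6 = €438
  Quincy to Dover: 14 × €13 = €182
  Quincy to Vail: 9 × €15 = €135
  Akron to Vail: 21 × €8 = €168
Total cost = €1079.
So Quincy→Chico carries 73 units.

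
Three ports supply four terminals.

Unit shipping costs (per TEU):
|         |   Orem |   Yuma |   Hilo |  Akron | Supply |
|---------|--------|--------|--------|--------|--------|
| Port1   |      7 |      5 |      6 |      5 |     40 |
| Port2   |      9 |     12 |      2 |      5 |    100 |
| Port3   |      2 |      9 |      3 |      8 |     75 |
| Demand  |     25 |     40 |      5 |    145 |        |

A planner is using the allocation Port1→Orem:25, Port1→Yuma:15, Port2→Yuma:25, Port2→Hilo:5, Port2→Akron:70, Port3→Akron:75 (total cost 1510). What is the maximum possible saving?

Current plan cost = 25·7 + 15·5 + 25·12 + 5·2 + 70·5 + 75·8 = 1510.
Optimal plan:
  Port1 to Yuma: 40 × 5 = 200
  Port2 to Akron: 100 × 5 = 500
  Port3 to Orem: 25 × 2 = 50
  Port3 to Hilo: 5 × 3 = 15
  Port3 to Akron: 45 × 8 = 360
Optimal cost = 1125.
Saving = 1510 − 1125 = 385.

385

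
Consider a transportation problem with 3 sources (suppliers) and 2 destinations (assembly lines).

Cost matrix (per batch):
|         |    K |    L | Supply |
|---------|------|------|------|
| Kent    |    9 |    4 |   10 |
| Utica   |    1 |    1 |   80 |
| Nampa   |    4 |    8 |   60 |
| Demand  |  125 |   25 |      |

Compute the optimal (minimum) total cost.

360

A cheapest plan:
  Kent→L: 10 × 4 = 40
  Utica→K: 65 × 1 = 65
  Utica→L: 15 × 1 = 15
  Nampa→K: 60 × 4 = 240
Total = 40 + 65 + 15 + 240 = 360.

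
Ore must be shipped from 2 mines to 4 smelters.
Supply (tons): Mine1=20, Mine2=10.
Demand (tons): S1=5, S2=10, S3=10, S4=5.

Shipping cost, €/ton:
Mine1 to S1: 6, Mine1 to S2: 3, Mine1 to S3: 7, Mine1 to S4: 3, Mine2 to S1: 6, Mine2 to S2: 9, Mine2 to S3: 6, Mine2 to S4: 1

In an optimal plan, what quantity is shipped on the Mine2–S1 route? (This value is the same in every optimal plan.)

The minimum-cost plan:
  Mine1 to S1: 5 × €6 = €30
  Mine1 to S2: 10 × €3 = €30
  Mine1 to S3: 5 × €7 = €35
  Mine2 to S3: 5 × €6 = €30
  Mine2 to S4: 5 × €1 = €5
Total cost = €130.
The route Mine2→S1 is not used.

0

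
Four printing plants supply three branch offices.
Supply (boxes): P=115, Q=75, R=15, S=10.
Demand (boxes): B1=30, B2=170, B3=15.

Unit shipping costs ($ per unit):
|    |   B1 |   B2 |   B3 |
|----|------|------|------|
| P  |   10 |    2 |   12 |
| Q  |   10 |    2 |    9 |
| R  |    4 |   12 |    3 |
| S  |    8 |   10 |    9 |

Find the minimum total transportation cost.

Optimal allocation:
  P to B2: 115 boxes
  Q to B1: 5 boxes
  Q to B2: 55 boxes
  Q to B3: 15 boxes
  R to B1: 15 boxes
  S to B1: 10 boxes
Total cost = $665.
(Supply check: P ships 115; Q ships 75; R ships 15; S ships 10.)

665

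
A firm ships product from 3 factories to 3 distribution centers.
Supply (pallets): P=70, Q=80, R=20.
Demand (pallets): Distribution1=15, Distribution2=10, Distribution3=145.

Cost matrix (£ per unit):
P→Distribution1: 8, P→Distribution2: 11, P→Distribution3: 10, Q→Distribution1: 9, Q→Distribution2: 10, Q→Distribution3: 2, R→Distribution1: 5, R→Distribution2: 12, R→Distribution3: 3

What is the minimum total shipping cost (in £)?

Optimal allocation:
  P→Distribution1: 15 × £8 = £120
  P→Distribution2: 10 × £11 = £110
  P→Distribution3: 45 × £10 = £450
  Q→Distribution3: 80 × £2 = £160
  R→Distribution3: 20 × £3 = £60
Total = 120 + 110 + 450 + 160 + 60 = £900.
(Supply check: P ships 70; Q ships 80; R ships 20.)

900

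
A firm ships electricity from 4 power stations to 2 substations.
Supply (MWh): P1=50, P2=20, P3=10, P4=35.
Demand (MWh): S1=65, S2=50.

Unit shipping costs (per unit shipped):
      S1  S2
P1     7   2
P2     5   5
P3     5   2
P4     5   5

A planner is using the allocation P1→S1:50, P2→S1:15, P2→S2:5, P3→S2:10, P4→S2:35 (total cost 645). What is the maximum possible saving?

Current plan cost = 50·7 + 15·5 + 5·5 + 10·2 + 35·5 = 645.
Optimal plan:
  P1->S2: 50 MWh
  P2->S1: 20 MWh
  P3->S1: 10 MWh
  P4->S1: 35 MWh
Optimal cost = 425.
Saving = 645 − 425 = 220.

220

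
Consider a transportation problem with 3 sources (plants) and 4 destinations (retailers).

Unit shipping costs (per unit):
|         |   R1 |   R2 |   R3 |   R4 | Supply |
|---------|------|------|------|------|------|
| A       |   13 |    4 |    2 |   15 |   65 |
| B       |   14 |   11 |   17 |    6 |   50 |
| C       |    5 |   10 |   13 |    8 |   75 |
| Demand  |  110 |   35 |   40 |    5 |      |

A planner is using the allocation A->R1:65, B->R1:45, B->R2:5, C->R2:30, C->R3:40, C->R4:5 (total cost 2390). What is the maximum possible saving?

1205

Current plan cost = 65·13 + 45·14 + 5·11 + 30·10 + 40·13 + 5·8 = 2390.
Optimal plan:
  A→R2: 25 units
  A→R3: 40 units
  B→R1: 35 units
  B→R2: 10 units
  B→R4: 5 units
  C→R1: 75 units
Optimal cost = 1185.
Saving = 2390 − 1185 = 1205.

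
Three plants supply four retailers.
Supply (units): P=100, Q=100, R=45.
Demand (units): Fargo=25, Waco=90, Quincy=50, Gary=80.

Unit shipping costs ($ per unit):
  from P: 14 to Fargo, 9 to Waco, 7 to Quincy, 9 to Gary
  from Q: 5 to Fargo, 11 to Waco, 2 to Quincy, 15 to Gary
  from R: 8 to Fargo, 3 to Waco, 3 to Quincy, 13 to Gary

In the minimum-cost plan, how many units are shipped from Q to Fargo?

25

Optimal shipments:
  P–Waco: 20 × $9 = $180
  P–Gary: 80 × $9 = $720
  Q–Fargo: 25 × $5 = $125
  Q–Waco: 25 × $11 = $275
  Q–Quincy: 50 × $2 = $100
  R–Waco: 45 × $3 = $135
Total cost = $1535.
So Q→Fargo carries 25 units.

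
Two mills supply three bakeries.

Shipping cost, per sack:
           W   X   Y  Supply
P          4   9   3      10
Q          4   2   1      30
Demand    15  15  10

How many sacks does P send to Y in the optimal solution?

The minimum-cost plan:
  P–W: 10 × 4 = 40
  Q–W: 5 × 4 = 20
  Q–X: 15 × 2 = 30
  Q–Y: 10 × 1 = 10
Total cost = 100.
The route P→Y is not used.

0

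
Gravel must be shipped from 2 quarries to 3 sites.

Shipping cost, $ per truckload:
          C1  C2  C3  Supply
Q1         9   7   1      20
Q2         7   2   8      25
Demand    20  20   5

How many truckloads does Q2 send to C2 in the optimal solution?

Optimal shipments:
  Q1–C1: 15 truckloads
  Q1–C3: 5 truckloads
  Q2–C1: 5 truckloads
  Q2–C2: 20 truckloads
Total cost = $215.
So Q2→C2 carries 20 truckloads.

20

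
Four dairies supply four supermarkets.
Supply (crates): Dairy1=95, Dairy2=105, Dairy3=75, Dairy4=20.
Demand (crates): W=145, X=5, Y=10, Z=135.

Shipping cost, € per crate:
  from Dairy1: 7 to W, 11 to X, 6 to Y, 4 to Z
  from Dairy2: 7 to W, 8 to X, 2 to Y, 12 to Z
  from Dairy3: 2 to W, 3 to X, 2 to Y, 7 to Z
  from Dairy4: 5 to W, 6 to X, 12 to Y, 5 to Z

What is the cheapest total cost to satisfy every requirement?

1420

Optimal allocation:
  Dairy1 to Z: 95 × €4 = €380
  Dairy2 to W: 75 × €7 = €525
  Dairy2 to Y: 10 × €2 = €20
  Dairy2 to Z: 20 × €12 = €240
  Dairy3 to W: 70 × €2 = €140
  Dairy3 to X: 5 × €3 = €15
  Dairy4 to Z: 20 × €5 = €100
Total = 380 + 525 + 20 + 240 + 140 + 15 + 100 = €1420.
(Supply check: Dairy1 ships 95; Dairy2 ships 105; Dairy3 ships 75; Dairy4 ships 20.)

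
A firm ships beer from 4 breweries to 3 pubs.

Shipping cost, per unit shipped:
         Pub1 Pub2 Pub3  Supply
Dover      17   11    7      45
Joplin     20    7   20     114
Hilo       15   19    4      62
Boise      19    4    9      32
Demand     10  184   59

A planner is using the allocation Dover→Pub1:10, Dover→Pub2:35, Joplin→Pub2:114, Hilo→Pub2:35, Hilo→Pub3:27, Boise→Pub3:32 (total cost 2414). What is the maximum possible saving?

670

Current plan cost = 10·17 + 35·11 + 114·7 + 35·19 + 27·4 + 32·9 = 2414.
Optimal plan:
  Dover→Pub1: 7 × 17 = 119
  Dover→Pub2: 38 × 11 = 418
  Joplin→Pub2: 114 × 7 = 798
  Hilo→Pub1: 3 × 15 = 45
  Hilo→Pub3: 59 × 4 = 236
  Boise→Pub2: 32 × 4 = 128
Optimal cost = 1744.
Saving = 2414 − 1744 = 670.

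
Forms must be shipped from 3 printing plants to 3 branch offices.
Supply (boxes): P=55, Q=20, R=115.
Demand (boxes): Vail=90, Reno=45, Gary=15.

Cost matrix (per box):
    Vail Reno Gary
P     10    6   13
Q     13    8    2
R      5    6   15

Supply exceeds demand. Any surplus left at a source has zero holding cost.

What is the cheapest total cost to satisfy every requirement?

750

A cheapest plan:
  P->Reno: 45 × 6 = 270
  Q->Gary: 15 × 2 = 30
  R->Vail: 90 × 5 = 450
Total = 270 + 30 + 450 = 750.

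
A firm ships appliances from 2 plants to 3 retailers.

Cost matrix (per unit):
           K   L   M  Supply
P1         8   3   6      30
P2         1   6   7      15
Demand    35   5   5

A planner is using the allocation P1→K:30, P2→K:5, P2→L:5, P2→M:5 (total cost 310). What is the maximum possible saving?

Current plan cost = 30·8 + 5·1 + 5·6 + 5·7 = 310.
Optimal plan:
  P1→K: 20 units
  P1→L: 5 units
  P1→M: 5 units
  P2→K: 15 units
Optimal cost = 220.
Saving = 310 − 220 = 90.

90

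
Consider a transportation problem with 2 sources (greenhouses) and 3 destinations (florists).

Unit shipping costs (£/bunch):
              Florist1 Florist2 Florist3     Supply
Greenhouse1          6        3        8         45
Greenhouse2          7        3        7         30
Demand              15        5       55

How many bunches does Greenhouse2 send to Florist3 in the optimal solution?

30

Solving gives:
  Greenhouse1→Florist1: 15 × £6 = £90
  Greenhouse1→Florist2: 5 × £3 = £15
  Greenhouse1→Florist3: 25 × £8 = £200
  Greenhouse2→Florist3: 30 × £7 = £210
Total cost = £515.
So Greenhouse2→Florist3 carries 30 bunches.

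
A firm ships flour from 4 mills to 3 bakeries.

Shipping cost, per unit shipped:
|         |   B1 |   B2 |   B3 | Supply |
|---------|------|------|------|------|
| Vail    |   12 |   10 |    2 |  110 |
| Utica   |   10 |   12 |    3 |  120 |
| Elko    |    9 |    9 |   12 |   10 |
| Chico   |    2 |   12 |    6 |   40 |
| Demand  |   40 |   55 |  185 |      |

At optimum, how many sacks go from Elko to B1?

Solving gives:
  Vail to B2: 45 sacks
  Vail to B3: 65 sacks
  Utica to B3: 120 sacks
  Elko to B2: 10 sacks
  Chico to B1: 40 sacks
Total cost = 1110.
The route Elko→B1 is not used.

0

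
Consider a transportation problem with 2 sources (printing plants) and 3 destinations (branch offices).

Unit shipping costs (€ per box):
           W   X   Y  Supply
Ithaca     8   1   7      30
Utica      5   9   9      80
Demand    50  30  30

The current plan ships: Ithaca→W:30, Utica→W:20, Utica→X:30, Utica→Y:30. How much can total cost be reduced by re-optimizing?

Current plan cost = 30·8 + 20·5 + 30·9 + 30·9 = €880.
Optimal plan:
  Ithaca to X: 30 × €1 = €30
  Utica to W: 50 × €5 = €250
  Utica to Y: 30 × €9 = €270
Optimal cost = €550.
Saving = 880 − 550 = €330.

330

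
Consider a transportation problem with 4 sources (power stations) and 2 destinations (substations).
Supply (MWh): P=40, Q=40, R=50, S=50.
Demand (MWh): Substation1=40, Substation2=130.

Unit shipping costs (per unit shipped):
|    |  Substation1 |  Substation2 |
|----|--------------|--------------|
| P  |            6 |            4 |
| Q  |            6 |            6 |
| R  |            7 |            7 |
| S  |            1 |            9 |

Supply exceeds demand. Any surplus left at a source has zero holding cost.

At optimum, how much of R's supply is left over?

Minimum-cost shipments:
  P to Substation2: 40 × 4 = 160
  Q to Substation2: 40 × 6 = 240
  R to Substation2: 50 × 7 = 350
  S to Substation1: 40 × 1 = 40
Total cost = 790.
R ships 50 of its 50, leaving 0.

0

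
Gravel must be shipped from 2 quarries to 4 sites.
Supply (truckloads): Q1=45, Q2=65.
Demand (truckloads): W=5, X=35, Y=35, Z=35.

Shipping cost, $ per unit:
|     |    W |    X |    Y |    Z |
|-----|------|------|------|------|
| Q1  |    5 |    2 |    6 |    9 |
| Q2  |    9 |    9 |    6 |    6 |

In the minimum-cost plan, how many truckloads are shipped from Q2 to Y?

30

Solving gives:
  Q1→W: 5 × $5 = $25
  Q1→X: 35 × $2 = $70
  Q1→Y: 5 × $6 = $30
  Q2→Y: 30 × $6 = $180
  Q2→Z: 35 × $6 = $210
Total cost = $515.
So Q2→Y carries 30 truckloads.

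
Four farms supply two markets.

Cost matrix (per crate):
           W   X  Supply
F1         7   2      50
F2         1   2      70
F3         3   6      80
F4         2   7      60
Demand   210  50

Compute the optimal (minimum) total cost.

An optimal shipping plan:
  F1–X: 50 × 2 = 100
  F2–W: 70 × 1 = 70
  F3–W: 80 × 3 = 240
  F4–W: 60 × 2 = 120
Total = 100 + 70 + 240 + 120 = 530.
(Supply check: F1 ships 50; F2 ships 70; F3 ships 80; F4 ships 60.)

530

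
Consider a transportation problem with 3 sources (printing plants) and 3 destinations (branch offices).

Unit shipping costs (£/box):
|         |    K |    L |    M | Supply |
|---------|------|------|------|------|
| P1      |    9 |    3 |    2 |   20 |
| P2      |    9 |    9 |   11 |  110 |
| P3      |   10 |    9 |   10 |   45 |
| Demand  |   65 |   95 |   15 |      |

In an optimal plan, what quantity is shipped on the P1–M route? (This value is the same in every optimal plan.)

Solving gives:
  P1 to L: 5 × £3 = £15
  P1 to M: 15 × £2 = £30
  P2 to K: 65 × £9 = £585
  P2 to L: 45 × £9 = £405
  P3 to L: 45 × £9 = £405
Total cost = £1440.
So P1→M carries 15 boxes.

15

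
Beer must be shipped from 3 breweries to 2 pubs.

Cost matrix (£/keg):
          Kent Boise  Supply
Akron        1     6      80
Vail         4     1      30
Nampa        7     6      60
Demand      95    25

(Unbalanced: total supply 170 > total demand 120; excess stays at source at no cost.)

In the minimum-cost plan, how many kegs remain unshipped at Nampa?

Minimum-cost shipments:
  Akron to Kent: 80 × £1 = £80
  Vail to Kent: 5 × £4 = £20
  Vail to Boise: 25 × £1 = £25
  Nampa to Kent: 10 × £7 = £70
Total cost = £195.
Nampa ships 10 of its 60, leaving 50.

50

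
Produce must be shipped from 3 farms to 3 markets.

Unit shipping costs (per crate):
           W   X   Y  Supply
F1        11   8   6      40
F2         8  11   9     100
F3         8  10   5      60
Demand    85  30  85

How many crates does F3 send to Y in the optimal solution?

60

Optimal shipments:
  F1–X: 30 × 8 = 240
  F1–Y: 10 × 6 = 60
  F2–W: 85 × 8 = 680
  F2–Y: 15 × 9 = 135
  F3–Y: 60 × 5 = 300
Total cost = 1415.
So F3→Y carries 60 crates.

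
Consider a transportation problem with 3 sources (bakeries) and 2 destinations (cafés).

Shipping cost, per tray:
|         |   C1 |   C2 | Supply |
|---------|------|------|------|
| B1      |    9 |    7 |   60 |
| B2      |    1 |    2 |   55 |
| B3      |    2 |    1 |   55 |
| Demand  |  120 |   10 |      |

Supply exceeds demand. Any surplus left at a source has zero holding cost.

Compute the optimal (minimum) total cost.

One minimum-cost allocation:
  B1→C1: 10 × 9 = 90
  B1→C2: 10 × 7 = 70
  B2→C1: 55 × 1 = 55
  B3→C1: 55 × 2 = 110
Total = 90 + 70 + 55 + 110 = 325.
(Supply check: B1 ships 20; B2 ships 55; B3 ships 55.)

325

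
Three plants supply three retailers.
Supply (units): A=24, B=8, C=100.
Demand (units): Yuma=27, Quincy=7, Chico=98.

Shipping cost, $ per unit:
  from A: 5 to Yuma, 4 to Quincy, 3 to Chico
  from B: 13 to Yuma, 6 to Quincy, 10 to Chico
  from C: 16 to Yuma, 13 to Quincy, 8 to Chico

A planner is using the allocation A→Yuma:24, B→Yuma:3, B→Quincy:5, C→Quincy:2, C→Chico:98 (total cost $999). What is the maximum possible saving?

8

Current plan cost = 24·5 + 3·13 + 5·6 + 2·13 + 98·8 = $999.
Optimal plan:
  A to Yuma: 24 units
  B to Yuma: 1 units
  B to Quincy: 7 units
  C to Yuma: 2 units
  C to Chico: 98 units
Optimal cost = $991.
Saving = 999 − 991 = $8.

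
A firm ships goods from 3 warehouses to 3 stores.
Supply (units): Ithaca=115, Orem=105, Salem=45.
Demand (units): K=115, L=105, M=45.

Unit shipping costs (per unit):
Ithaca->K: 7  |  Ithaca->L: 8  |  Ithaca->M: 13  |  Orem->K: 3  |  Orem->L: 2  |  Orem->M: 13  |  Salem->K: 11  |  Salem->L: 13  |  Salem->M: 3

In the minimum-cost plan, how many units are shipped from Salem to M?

45

The minimum-cost plan:
  Ithaca to K: 115 units
  Orem to L: 105 units
  Salem to M: 45 units
Total cost = 1150.
So Salem→M carries 45 units.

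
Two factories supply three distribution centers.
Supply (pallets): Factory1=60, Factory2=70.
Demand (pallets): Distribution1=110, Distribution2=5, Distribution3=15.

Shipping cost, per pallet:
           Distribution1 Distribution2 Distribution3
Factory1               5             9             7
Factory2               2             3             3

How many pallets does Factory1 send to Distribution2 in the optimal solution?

0

The minimum-cost plan:
  Factory1–Distribution1: 60 × 5 = 300
  Factory2–Distribution1: 50 × 2 = 100
  Factory2–Distribution2: 5 × 3 = 15
  Factory2–Distribution3: 15 × 3 = 45
Total cost = 460.
The route Factory1→Distribution2 is not used.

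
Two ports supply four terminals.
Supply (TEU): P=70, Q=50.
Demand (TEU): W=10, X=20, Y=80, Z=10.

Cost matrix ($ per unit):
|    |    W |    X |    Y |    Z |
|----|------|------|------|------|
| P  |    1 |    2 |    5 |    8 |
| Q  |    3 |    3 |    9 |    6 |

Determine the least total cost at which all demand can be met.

One minimum-cost allocation:
  P->Y: 70 × $5 = $350
  Q->W: 10 × $3 = $30
  Q->X: 20 × $3 = $60
  Q->Y: 10 × $9 = $90
  Q->Z: 10 × $6 = $60
Total = 350 + 30 + 60 + 90 + 60 = $590.
(Supply check: P ships 70; Q ships 50.)

590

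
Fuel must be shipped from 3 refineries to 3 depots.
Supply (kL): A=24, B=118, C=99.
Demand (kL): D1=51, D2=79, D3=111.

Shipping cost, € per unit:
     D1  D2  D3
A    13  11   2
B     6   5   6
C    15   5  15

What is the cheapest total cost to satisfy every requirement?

An optimal shipping plan:
  A->D3: 24 × €2 = €48
  B->D1: 31 × €6 = €186
  B->D3: 87 × €6 = €522
  C->D1: 20 × €15 = €300
  C->D2: 79 × €5 = €395
Total = 48 + 186 + 522 + 300 + 395 = €1451.
(Supply check: A ships 24; B ships 118; C ships 99.)

1451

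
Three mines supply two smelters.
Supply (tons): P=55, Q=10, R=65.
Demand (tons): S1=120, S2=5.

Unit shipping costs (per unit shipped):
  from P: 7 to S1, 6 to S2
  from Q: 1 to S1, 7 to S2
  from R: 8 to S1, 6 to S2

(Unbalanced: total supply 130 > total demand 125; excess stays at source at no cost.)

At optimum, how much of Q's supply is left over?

0

An optimal plan:
  P→S1: 55 × 7 = 385
  Q→S1: 10 × 1 = 10
  R→S1: 55 × 8 = 440
  R→S2: 5 × 6 = 30
Total cost = 865.
Q ships 10 of its 10, leaving 0.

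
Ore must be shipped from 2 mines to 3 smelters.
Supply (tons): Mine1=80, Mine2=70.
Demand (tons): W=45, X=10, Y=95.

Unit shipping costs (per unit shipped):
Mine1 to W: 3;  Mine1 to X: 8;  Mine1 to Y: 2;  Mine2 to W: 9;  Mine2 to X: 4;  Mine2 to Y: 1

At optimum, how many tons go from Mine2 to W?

The minimum-cost plan:
  Mine1→W: 45 × 3 = 135
  Mine1→Y: 35 × 2 = 70
  Mine2→X: 10 × 4 = 40
  Mine2→Y: 60 × 1 = 60
Total cost = 305.
The route Mine2→W is not used.

0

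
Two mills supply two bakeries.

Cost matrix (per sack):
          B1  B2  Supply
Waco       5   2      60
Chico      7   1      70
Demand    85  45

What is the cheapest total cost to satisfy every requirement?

520

An optimal shipping plan:
  Waco->B1: 60 × 5 = 300
  Chico->B1: 25 × 7 = 175
  Chico->B2: 45 × 1 = 45
Total = 300 + 175 + 45 = 520.
(Supply check: Waco ships 60; Chico ships 70.)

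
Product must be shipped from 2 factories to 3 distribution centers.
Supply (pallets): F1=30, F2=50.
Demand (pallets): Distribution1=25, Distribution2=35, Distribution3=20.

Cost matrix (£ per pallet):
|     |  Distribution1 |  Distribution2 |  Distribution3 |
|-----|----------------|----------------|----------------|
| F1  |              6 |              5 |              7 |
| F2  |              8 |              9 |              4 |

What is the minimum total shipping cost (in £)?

475

Optimal allocation:
  F1→Distribution2: 30 × £5 = £150
  F2→Distribution1: 25 × £8 = £200
  F2→Distribution2: 5 × £9 = £45
  F2→Distribution3: 20 × £4 = £80
Total = 150 + 200 + 45 + 80 = £475.
(Supply check: F1 ships 30; F2 ships 50.)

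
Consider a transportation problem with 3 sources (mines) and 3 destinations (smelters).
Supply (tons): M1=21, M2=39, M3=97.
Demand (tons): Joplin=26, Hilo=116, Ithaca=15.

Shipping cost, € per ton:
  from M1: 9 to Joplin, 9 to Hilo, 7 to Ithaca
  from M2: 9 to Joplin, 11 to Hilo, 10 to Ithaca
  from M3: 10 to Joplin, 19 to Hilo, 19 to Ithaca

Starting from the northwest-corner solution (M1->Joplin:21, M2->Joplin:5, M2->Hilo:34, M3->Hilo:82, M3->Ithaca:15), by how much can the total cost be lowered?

254

Current plan cost = 21·9 + 5·9 + 34·11 + 82·19 + 15·19 = €2451.
Optimal plan:
  M1–Hilo: 6 × €9 = €54
  M1–Ithaca: 15 × €7 = €105
  M2–Hilo: 39 × €11 = €429
  M3–Joplin: 26 × €10 = €260
  M3–Hilo: 71 × €19 = €1349
Optimal cost = €2197.
Saving = 2451 − 2197 = €254.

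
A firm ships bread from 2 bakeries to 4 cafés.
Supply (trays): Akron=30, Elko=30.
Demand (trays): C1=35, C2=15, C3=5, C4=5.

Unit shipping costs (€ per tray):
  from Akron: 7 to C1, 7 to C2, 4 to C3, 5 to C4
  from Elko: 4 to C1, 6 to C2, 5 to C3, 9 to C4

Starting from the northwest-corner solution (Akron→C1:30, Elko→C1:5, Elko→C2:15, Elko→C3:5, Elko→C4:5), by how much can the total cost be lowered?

Current plan cost = 30·7 + 5·4 + 15·6 + 5·5 + 5·9 = €390.
Optimal plan:
  Akron–C1: 5 × €7 = €35
  Akron–C2: 15 × €7 = €105
  Akron–C3: 5 × €4 = €20
  Akron–C4: 5 × €5 = €25
  Elko–C1: 30 × €4 = €120
Optimal cost = €305.
Saving = 390 − 305 = €85.

85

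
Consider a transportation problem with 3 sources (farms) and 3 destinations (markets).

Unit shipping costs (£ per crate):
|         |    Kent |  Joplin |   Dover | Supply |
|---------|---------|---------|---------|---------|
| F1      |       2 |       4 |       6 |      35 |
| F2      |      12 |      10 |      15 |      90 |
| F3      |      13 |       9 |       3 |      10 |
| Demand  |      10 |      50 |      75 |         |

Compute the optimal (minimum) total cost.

1300

An optimal shipping plan:
  F1 to Kent: 10 crates
  F1 to Dover: 25 crates
  F2 to Joplin: 50 crates
  F2 to Dover: 40 crates
  F3 to Dover: 10 crates
Total cost = £1300.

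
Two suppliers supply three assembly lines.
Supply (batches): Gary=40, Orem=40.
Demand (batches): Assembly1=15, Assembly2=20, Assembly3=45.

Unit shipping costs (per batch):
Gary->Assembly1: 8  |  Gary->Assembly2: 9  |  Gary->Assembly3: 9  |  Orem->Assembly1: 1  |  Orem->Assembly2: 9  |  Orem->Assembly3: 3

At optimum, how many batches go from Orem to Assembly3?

Optimal shipments:
  Gary to Assembly2: 20 × 9 = 180
  Gary to Assembly3: 20 × 9 = 180
  Orem to Assembly1: 15 × 1 = 15
  Orem to Assembly3: 25 × 3 = 75
Total cost = 450.
So Orem→Assembly3 carries 25 batches.

25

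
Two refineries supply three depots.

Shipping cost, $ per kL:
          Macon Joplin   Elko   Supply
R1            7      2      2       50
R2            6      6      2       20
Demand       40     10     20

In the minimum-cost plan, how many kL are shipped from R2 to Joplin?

Solving gives:
  R1→Macon: 20 × $7 = $140
  R1→Joplin: 10 × $2 = $20
  R1→Elko: 20 × $2 = $40
  R2→Macon: 20 × $6 = $120
Total cost = $320.
The route R2→Joplin is not used.

0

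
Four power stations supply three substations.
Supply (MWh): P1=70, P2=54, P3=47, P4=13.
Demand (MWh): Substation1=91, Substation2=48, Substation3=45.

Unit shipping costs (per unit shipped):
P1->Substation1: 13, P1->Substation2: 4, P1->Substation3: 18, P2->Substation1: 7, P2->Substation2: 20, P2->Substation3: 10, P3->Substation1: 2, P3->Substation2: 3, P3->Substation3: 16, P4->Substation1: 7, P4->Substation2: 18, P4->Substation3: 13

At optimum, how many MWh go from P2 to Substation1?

Optimal shipments:
  P1–Substation1: 22 × 13 = 286
  P1–Substation2: 48 × 4 = 192
  P2–Substation1: 9 × 7 = 63
  P2–Substation3: 45 × 10 = 450
  P3–Substation1: 47 × 2 = 94
  P4–Substation1: 13 × 7 = 91
Total cost = 1176.
So P2→Substation1 carries 9 MWh.

9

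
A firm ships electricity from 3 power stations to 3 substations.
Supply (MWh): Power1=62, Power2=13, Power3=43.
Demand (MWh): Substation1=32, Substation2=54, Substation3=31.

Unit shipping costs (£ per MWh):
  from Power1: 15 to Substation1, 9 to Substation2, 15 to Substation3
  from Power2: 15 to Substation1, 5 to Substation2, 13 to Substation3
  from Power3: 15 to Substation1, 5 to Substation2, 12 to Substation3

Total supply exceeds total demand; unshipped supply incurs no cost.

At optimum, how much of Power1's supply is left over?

1

An optimal plan:
  Power1–Substation1: 32 × £15 = £480
  Power1–Substation3: 29 × £15 = £435
  Power2–Substation2: 13 × £5 = £65
  Power3–Substation2: 41 × £5 = £205
  Power3–Substation3: 2 × £12 = £24
Total cost = £1209.
Power1 ships 61 of its 62, leaving 1.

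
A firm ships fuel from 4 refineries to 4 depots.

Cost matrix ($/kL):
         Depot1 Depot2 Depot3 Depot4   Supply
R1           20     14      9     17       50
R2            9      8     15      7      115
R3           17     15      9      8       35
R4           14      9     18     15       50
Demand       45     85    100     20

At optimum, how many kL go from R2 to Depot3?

Optimal shipments:
  R1->Depot3: 50 × $9 = $450
  R2->Depot1: 45 × $9 = $405
  R2->Depot2: 35 × $8 = $280
  R2->Depot3: 15 × $15 = $225
  R2->Depot4: 20 × $7 = $140
  R3->Depot3: 35 × $9 = $315
  R4->Depot2: 50 × $9 = $450
Total cost = $2265.
So R2→Depot3 carries 15 kL.

15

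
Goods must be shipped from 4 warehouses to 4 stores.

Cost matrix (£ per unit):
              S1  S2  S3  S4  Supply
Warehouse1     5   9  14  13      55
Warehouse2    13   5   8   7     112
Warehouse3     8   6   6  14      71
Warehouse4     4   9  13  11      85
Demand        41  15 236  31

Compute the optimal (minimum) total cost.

2691

Optimal allocation:
  Warehouse1–S1: 40 × £5 = £200
  Warehouse1–S2: 15 × £9 = £135
  Warehouse2–S3: 112 × £8 = £896
  Warehouse3–S3: 71 × £6 = £426
  Warehouse4–S1: 1 × £4 = £4
  Warehouse4–S3: 53 × £13 = £689
  Warehouse4–S4: 31 × £11 = £341
Total = 200 + 135 + 896 + 426 + 4 + 689 + 341 = £2691.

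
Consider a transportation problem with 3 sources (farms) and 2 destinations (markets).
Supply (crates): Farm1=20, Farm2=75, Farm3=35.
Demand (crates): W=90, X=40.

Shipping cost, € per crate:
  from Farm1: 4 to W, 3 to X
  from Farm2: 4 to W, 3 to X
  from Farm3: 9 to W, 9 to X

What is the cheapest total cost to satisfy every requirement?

An optimal shipping plan:
  Farm1→W: 20 crates
  Farm2→W: 35 crates
  Farm2→X: 40 crates
  Farm3→W: 35 crates
Total cost = €655.

655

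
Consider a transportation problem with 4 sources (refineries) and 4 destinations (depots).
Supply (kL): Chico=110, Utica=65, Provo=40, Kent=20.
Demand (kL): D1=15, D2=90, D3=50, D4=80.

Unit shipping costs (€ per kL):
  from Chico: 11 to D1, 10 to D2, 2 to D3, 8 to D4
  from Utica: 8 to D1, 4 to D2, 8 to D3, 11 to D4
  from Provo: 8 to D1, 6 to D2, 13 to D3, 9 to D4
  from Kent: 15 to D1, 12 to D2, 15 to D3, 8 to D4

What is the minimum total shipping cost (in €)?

1270

An optimal shipping plan:
  Chico→D3: 50 kL
  Chico→D4: 60 kL
  Utica→D2: 65 kL
  Provo→D1: 15 kL
  Provo→D2: 25 kL
  Kent→D4: 20 kL
Total cost = €1270.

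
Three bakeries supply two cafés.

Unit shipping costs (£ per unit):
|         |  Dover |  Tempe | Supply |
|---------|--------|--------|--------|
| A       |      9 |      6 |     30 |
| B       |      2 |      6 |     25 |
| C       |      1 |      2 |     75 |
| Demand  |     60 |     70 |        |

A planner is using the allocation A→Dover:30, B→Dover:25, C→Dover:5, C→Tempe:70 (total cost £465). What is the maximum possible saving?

120

Current plan cost = 30·9 + 25·2 + 5·1 + 70·2 = £465.
Optimal plan:
  A–Tempe: 30 × £6 = £180
  B–Dover: 25 × £2 = £50
  C–Dover: 35 × £1 = £35
  C–Tempe: 40 × £2 = £80
Optimal cost = £345.
Saving = 465 − 345 = £120.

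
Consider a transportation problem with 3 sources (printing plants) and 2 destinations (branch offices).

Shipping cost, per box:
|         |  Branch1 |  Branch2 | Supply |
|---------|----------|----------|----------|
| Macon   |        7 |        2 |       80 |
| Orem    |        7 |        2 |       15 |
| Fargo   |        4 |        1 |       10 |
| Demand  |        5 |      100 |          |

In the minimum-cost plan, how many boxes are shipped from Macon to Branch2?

80

The minimum-cost plan:
  Macon->Branch2: 80 boxes
  Orem->Branch2: 15 boxes
  Fargo->Branch1: 5 boxes
  Fargo->Branch2: 5 boxes
Total cost = 215.
So Macon→Branch2 carries 80 boxes.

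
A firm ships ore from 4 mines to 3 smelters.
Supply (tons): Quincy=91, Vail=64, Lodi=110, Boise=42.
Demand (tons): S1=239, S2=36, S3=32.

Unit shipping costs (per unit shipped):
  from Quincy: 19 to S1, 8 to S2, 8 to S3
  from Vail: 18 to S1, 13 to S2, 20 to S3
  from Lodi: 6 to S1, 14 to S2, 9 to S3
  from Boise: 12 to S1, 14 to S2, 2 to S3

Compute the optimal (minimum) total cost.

3297

An optimal shipping plan:
  Quincy–S1: 23 × 19 = 437
  Quincy–S2: 36 × 8 = 288
  Quincy–S3: 32 × 8 = 256
  Vail–S1: 64 × 18 = 1152
  Lodi–S1: 110 × 6 = 660
  Boise–S1: 42 × 12 = 504
Total = 437 + 288 + 256 + 1152 + 660 + 504 = 3297.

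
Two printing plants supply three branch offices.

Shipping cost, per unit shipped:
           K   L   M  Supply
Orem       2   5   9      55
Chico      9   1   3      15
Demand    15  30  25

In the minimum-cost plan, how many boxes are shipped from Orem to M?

10

The minimum-cost plan:
  Orem–K: 15 boxes
  Orem–L: 30 boxes
  Orem–M: 10 boxes
  Chico–M: 15 boxes
Total cost = 315.
So Orem→M carries 10 boxes.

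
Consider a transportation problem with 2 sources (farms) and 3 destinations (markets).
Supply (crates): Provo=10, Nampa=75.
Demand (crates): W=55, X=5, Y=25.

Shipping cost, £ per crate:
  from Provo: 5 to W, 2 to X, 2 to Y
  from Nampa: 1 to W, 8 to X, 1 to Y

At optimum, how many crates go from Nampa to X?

Solving gives:
  Provo->X: 5 × £2 = £10
  Provo->Y: 5 × £2 = £10
  Nampa->W: 55 × £1 = £55
  Nampa->Y: 20 × £1 = £20
Total cost = £95.
The route Nampa→X is not used.

0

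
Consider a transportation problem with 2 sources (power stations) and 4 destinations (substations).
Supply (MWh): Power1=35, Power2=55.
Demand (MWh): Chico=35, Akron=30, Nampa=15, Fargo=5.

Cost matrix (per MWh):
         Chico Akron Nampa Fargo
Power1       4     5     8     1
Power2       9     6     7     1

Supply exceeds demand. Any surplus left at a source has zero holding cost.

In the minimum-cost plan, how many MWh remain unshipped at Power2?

An optimal plan:
  Power1→Chico: 35 × 4 = 140
  Power2→Akron: 30 × 6 = 180
  Power2→Nampa: 15 × 7 = 105
  Power2→Fargo: 5 × 1 = 5
Total cost = 430.
Power2 ships 50 of its 55, leaving 5.

5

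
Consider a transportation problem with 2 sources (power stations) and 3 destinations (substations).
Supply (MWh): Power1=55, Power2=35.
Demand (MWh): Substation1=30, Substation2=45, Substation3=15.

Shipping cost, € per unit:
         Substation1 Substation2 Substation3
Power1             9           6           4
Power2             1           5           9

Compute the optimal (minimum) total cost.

355

One minimum-cost allocation:
  Power1->Substation2: 40 × €6 = €240
  Power1->Substation3: 15 × €4 = €60
  Power2->Substation1: 30 × €1 = €30
  Power2->Substation2: 5 × €5 = €25
Total = 240 + 60 + 30 + 25 = €355.
(Supply check: Power1 ships 55; Power2 ships 35.)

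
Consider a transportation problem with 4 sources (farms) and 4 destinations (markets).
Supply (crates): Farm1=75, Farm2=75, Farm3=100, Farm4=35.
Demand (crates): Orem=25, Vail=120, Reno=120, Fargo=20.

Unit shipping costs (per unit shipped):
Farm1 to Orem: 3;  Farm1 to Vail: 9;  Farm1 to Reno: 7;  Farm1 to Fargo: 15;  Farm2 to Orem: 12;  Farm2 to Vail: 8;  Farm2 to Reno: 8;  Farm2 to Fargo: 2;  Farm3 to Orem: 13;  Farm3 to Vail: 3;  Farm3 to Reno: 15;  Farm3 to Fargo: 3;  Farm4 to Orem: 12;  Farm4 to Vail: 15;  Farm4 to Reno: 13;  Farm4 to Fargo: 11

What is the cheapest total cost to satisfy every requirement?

1660

Optimal allocation:
  Farm1->Orem: 25 crates
  Farm1->Reno: 50 crates
  Farm2->Vail: 20 crates
  Farm2->Reno: 35 crates
  Farm2->Fargo: 20 crates
  Farm3->Vail: 100 crates
  Farm4->Reno: 35 crates
Total cost = 1660.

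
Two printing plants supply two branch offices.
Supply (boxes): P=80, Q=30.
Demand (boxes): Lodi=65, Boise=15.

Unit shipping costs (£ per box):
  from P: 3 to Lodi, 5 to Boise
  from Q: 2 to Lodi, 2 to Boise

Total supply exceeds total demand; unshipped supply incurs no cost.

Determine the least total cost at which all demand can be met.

Optimal allocation:
  P to Lodi: 50 × £3 = £150
  Q to Lodi: 15 × £2 = £30
  Q to Boise: 15 × £2 = £30
Total = 150 + 30 + 30 = £210.
(Supply check: P ships 50; Q ships 30.)

210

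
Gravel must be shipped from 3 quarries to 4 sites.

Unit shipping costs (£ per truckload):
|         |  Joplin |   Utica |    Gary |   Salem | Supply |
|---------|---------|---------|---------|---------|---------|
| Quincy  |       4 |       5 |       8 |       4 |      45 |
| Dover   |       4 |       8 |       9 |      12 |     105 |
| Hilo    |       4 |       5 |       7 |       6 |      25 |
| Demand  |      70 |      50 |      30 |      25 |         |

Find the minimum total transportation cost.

A cheapest plan:
  Quincy–Utica: 20 truckloads
  Quincy–Salem: 25 truckloads
  Dover–Joplin: 70 truckloads
  Dover–Utica: 5 truckloads
  Dover–Gary: 30 truckloads
  Hilo–Utica: 25 truckloads
Total cost = £915.
(Supply check: Quincy ships 45; Dover ships 105; Hilo ships 25.)

915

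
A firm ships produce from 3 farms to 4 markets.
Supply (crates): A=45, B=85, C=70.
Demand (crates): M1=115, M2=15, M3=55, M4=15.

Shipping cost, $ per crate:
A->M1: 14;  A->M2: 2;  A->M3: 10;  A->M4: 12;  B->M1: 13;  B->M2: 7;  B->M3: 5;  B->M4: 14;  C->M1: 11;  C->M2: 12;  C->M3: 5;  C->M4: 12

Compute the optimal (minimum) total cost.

1855

A cheapest plan:
  A->M1: 15 × $14 = $210
  A->M2: 15 × $2 = $30
  A->M4: 15 × $12 = $180
  B->M1: 30 × $13 = $390
  B->M3: 55 × $5 = $275
  C->M1: 70 × $11 = $770
Total = 210 + 30 + 180 + 390 + 275 + 770 = $1855.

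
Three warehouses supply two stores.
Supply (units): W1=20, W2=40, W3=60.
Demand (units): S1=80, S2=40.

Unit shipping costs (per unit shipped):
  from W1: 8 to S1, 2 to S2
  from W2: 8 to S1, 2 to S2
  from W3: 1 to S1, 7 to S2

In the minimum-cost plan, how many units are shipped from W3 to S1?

Optimal shipments:
  W1–S1: 20 × 8 = 160
  W2–S2: 40 × 2 = 80
  W3–S1: 60 × 1 = 60
Total cost = 300.
So W3→S1 carries 60 units.

60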